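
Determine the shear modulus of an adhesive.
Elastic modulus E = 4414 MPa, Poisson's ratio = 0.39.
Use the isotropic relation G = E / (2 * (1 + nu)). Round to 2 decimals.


G = 4414 / (2*(1+0.39)) = 4414 / 2.78
= 1587.77 MPa

1587.77


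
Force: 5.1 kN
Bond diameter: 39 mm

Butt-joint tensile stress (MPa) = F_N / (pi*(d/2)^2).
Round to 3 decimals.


F_N = 5.1 * 1000 = 5100.0 N
A = pi*(19.5)^2 = 1194.5906 mm^2
stress = 5100.0 / 1194.5906 = 4.269 MPa

4.269


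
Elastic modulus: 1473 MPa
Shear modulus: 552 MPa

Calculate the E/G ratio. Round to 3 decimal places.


E / G = 1473 / 552 = 2.668

2.668


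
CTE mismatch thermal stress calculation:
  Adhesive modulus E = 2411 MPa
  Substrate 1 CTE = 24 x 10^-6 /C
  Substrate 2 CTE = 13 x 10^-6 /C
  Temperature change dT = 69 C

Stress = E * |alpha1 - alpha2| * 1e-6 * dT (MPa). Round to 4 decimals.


delta_alpha = |24 - 13| = 11 x 10^-6/C
Stress = 2411 * 11e-6 * 69
= 1.8299 MPa

1.8299


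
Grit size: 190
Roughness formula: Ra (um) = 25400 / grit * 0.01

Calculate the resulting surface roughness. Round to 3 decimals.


Ra = 25400 / 190 * 0.01
= 1.337 um

1.337


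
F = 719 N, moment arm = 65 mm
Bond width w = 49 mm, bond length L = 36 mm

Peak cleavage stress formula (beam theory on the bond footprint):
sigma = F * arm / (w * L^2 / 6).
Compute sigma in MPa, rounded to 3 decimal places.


sigma = (719 * 65) / (49 * 1296 / 6)
= 46735 * 6 / 63504
= 280410 / 63504
= 4.416 MPa

4.416


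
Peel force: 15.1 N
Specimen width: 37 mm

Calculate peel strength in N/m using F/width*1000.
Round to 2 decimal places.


Peel strength = 15.1 / 37 * 1000 = 408.11 N/m

408.11


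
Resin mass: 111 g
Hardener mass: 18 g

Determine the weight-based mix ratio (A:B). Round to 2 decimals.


Ratio = 111 / 18 = 6.17

6.17


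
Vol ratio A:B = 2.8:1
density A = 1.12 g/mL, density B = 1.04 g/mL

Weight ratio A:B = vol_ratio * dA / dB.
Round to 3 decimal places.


Weight ratio = 2.8 * 1.12 / 1.04
= 3.015

3.015


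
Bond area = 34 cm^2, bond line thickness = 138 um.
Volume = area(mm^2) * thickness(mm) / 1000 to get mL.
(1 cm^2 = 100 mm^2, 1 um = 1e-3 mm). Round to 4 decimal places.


area_mm2 = 34 * 100 = 3400
blt_mm = 138 * 1e-3 = 0.138
vol_mm3 = 3400 * 0.138 = 469.2
vol_mL = 469.2 / 1000 = 0.4692 mL

0.4692


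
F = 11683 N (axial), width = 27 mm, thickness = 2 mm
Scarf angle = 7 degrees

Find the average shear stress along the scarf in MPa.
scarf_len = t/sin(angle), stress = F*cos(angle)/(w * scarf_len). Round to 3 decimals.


scarf_len = 2/sin(7 deg) = 16.4110
cos(7 deg) = 0.992546
stress = 11683*0.992546/(27*16.4110) = 26.170 MPa

26.170


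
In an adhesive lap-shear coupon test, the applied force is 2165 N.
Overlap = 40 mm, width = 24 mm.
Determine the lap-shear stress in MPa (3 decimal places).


stress = F / (overlap * width)
= 2165 / (40 * 24)
= 2.255 MPa

2.255


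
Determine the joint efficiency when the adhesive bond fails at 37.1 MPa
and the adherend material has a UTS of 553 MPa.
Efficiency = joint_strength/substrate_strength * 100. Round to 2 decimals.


Joint efficiency = 37.1 / 553 * 100
= 6.71%

6.71


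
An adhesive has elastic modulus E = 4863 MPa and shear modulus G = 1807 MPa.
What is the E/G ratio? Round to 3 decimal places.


E/G = 4863 / 1807 = 2.691

2.691


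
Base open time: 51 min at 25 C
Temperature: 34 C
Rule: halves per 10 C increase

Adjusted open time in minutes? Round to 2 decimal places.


Acceleration = 2^((34-25)/10) = 1.8661
Open time = 51 / 1.8661 = 27.33 min

27.33


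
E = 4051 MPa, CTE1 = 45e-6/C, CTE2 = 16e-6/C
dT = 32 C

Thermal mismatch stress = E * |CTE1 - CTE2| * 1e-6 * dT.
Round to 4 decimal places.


= 4051 * 29e-6 * 32
= 3.7593 MPa

3.7593


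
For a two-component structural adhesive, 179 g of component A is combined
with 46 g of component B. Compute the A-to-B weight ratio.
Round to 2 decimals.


Weight ratio A:B = 179 / 46
= 3.89

3.89


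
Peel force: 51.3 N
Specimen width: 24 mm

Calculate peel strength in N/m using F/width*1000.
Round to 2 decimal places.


Peel strength = 51.3 / 24 * 1000 = 2137.50 N/m

2137.50


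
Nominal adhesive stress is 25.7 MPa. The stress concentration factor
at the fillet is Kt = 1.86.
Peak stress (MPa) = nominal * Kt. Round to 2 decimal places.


Peak = 25.7 * 1.86 = 47.80 MPa

47.80


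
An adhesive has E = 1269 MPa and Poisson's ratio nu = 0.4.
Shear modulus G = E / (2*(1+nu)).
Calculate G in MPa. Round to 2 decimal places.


G = 1269 / (2*(1+0.4))
= 1269 / 2.80
= 453.21 MPa

453.21


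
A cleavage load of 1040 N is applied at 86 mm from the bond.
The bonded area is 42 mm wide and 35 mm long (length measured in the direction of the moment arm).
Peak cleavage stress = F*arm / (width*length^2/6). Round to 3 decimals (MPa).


Moment = 1040 * 86 = 89440 N*mm
Section modulus = 42 * 1225 / 6 = 51450 / 6 mm^3
Stress = 89440 / (51450 / 6) = 536640 / 51450
= 10.430 MPa

10.430


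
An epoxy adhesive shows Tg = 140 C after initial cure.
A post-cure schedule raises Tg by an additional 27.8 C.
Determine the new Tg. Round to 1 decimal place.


New Tg = 140 + 27.8
= 167.8 C

167.8


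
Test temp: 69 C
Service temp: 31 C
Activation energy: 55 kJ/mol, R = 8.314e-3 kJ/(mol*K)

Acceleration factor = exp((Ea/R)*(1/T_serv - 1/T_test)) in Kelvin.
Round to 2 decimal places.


AF = exp((55/0.008314)*(1/304.15 - 1/342.15))
= 11.20

11.20


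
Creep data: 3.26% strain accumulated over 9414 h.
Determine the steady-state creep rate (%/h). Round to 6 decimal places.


Rate = 3.26 / 9414 = 0.000346 %/h

0.000346


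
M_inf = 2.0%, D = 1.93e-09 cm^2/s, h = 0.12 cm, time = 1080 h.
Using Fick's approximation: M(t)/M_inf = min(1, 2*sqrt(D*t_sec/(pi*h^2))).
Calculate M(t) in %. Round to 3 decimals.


t = 3888000 s
ratio = min(1, 2*sqrt(1.93e-09*3888000/(pi*0.0144)))
= 0.814546
M(t) = 2.0 * 0.814546 = 1.629%

1.629


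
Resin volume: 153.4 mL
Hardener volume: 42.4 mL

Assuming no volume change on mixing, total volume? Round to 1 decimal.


V_total = 153.4 + 42.4 = 195.8 mL

195.8


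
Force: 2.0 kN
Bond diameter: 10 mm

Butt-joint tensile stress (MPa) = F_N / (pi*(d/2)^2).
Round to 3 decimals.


F_N = 2.0 * 1000 = 2000.0 N
A = pi*(5.0)^2 = 78.5398 mm^2
stress = 2000.0 / 78.5398 = 25.465 MPa

25.465


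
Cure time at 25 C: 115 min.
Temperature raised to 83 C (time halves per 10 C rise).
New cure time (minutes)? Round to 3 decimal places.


Acceleration factor = 2^(58/10) = 55.7152
New time = 115 / 55.7152 = 2.064 min

2.064


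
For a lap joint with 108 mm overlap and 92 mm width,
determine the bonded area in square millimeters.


Area = 108 * 92 = 9936 mm^2

9936


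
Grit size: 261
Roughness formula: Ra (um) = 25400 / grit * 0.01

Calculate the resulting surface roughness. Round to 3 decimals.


Ra = 25400 / 261 * 0.01
= 0.973 um

0.973


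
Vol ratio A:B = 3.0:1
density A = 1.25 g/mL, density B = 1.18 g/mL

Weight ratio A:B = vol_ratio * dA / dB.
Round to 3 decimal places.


Weight ratio = 3.0 * 1.25 / 1.18
= 3.178

3.178


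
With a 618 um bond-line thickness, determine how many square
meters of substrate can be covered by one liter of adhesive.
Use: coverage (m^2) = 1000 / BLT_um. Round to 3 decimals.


Coverage = 1000 / 618 = 1.618 m^2

1.618


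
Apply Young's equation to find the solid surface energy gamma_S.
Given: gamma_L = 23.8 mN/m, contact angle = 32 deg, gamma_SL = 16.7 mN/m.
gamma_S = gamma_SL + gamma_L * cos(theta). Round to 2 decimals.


theta_rad = 32 * pi/180 = 0.558505
gamma_S = 16.7 + 23.8 * cos(0.558505)
= 36.88 mN/m

36.88


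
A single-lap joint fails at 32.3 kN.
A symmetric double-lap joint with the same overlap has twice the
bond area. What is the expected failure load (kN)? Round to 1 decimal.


Double-lap load = 2 * 32.3 = 64.6 kN

64.6


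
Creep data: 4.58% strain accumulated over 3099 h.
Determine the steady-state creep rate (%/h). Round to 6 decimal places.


Rate = 4.58 / 3099 = 0.001478 %/h

0.001478


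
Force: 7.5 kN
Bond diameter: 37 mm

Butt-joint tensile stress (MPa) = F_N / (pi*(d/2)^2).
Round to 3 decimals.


F_N = 7.5 * 1000 = 7500.0 N
A = pi*(18.5)^2 = 1075.2101 mm^2
stress = 7500.0 / 1075.2101 = 6.975 MPa

6.975


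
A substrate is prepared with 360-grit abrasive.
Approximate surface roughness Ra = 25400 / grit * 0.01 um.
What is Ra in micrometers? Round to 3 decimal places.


Ra = 25400 / 360 * 0.01 = 0.706 um

0.706


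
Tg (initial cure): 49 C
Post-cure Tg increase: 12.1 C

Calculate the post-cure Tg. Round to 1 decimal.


Post-cure Tg = 49 + 12.1 = 61.1 C

61.1


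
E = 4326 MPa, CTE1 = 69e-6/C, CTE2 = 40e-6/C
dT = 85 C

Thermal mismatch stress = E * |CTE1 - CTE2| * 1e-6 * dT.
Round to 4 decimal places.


= 4326 * 29e-6 * 85
= 10.6636 MPa

10.6636


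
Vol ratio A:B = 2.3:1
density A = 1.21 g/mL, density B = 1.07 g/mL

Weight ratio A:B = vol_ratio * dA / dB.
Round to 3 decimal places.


Weight ratio = 2.3 * 1.21 / 1.07
= 2.601

2.601


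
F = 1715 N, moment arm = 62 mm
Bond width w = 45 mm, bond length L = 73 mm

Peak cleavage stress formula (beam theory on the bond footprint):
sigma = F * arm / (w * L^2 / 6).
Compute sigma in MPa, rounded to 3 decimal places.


sigma = (1715 * 62) / (45 * 5329 / 6)
= 106330 * 6 / 239805
= 637980 / 239805
= 2.660 MPa

2.660


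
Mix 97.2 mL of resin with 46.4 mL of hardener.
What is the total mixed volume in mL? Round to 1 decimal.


Total = 97.2 + 46.4 = 143.6 mL

143.6


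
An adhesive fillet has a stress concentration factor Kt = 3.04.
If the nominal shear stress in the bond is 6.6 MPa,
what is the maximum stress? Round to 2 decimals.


Max stress = 6.6 * 3.04 = 20.06 MPa

20.06


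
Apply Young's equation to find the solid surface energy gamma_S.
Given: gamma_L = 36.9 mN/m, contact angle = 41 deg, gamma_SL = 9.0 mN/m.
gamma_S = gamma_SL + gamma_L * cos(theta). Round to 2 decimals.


theta_rad = 41 * pi/180 = 0.715585
gamma_S = 9.0 + 36.9 * cos(0.715585)
= 36.85 mN/m

36.85


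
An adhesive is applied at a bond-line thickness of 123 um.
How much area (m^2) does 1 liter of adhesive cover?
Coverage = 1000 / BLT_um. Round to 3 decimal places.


Coverage = 1000 / 123 = 8.130 m^2

8.130


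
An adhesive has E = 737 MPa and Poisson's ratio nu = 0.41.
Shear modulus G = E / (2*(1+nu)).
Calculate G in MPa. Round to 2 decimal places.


G = 737 / (2*(1+0.41))
= 737 / 2.82
= 261.35 MPa

261.35


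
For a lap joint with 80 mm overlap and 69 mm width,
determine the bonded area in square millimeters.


Area = 80 * 69 = 5520 mm^2

5520


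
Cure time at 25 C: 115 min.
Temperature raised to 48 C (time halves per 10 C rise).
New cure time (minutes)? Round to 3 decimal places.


Acceleration factor = 2^(23/10) = 4.9246
New time = 115 / 4.9246 = 23.352 min

23.352


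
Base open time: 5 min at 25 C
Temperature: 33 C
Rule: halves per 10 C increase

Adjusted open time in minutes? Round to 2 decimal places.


Acceleration = 2^((33-25)/10) = 1.7411
Open time = 5 / 1.7411 = 2.87 min

2.87


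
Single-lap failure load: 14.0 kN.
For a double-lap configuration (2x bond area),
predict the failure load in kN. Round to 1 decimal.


Failure load = 14.0 * 2 = 28.0 kN

28.0


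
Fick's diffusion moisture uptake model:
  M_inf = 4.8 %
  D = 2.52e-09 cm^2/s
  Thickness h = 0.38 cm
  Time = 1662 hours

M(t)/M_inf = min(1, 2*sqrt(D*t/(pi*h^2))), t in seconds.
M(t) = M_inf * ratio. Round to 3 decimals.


t_sec = 1662 * 3600 = 5983200
ratio = 2*sqrt(2.52e-09*5983200/(pi*0.38^2))
= min(1, 0.364618)
= 0.364618
M(t) = 4.8 * 0.364618 = 1.750 %

1.750


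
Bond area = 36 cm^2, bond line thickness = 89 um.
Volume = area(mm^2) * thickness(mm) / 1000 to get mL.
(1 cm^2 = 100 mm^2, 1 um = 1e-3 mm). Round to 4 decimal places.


area_mm2 = 36 * 100 = 3600
blt_mm = 89 * 1e-3 = 0.089
vol_mm3 = 3600 * 0.089 = 320.4
vol_mL = 320.4 / 1000 = 0.3204 mL

0.3204


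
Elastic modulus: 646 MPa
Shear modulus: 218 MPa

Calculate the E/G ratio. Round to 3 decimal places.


E / G = 646 / 218 = 2.963

2.963


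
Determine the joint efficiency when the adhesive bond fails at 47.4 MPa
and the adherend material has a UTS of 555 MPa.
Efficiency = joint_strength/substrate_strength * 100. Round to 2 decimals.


Joint efficiency = 47.4 / 555 * 100
= 8.54%

8.54


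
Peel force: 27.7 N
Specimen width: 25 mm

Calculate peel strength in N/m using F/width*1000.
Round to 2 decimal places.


Peel strength = 27.7 / 25 * 1000 = 1108.00 N/m

1108.00


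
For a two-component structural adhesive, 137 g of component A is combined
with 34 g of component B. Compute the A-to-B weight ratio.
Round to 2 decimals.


Weight ratio A:B = 137 / 34
= 4.03

4.03


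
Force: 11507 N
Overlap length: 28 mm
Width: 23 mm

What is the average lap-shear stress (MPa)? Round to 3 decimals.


Average shear stress = F / (overlap * width)
= 11507 / (28 * 23)
= 17.868 MPa

17.868


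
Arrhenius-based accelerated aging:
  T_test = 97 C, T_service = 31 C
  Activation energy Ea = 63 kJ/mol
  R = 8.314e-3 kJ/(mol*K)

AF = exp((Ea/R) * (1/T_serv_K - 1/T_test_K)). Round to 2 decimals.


T_test_K = 370.15, T_serv_K = 304.15
AF = exp((63/8.314e-3) * (1/304.15 - 1/370.15))
= 84.97

84.97


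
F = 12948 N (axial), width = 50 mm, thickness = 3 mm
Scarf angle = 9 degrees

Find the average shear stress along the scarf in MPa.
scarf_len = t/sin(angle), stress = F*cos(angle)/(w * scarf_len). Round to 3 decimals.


scarf_len = 3/sin(9 deg) = 19.1774
cos(9 deg) = 0.987688
stress = 12948*0.987688/(50*19.1774) = 13.337 MPa

13.337


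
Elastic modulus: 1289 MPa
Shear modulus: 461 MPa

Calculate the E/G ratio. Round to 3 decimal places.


E / G = 1289 / 461 = 2.796

2.796


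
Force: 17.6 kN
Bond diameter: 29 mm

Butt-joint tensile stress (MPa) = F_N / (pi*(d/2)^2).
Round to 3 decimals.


F_N = 17.6 * 1000 = 17600.0 N
A = pi*(14.5)^2 = 660.5199 mm^2
stress = 17600.0 / 660.5199 = 26.646 MPa

26.646


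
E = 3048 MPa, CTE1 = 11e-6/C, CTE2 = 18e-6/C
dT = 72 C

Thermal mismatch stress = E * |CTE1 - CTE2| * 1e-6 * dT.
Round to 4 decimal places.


= 3048 * 7e-6 * 72
= 1.5362 MPa

1.5362


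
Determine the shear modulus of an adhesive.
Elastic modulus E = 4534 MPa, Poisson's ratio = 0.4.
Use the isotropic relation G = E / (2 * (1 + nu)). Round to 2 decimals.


G = 4534 / (2*(1+0.4)) = 4534 / 2.80
= 1619.29 MPa

1619.29


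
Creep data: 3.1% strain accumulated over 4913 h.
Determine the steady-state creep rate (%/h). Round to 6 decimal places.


Rate = 3.1 / 4913 = 0.000631 %/h

0.000631


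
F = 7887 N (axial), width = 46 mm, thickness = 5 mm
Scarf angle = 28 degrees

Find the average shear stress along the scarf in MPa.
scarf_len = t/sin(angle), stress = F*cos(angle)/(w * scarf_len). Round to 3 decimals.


scarf_len = 5/sin(28 deg) = 10.6503
cos(28 deg) = 0.882948
stress = 7887*0.882948/(46*10.6503) = 14.214 MPa

14.214


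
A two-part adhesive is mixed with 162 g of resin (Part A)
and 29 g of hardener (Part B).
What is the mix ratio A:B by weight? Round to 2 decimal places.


Mix ratio = mass_A / mass_B
= 162 / 29
= 5.59

5.59


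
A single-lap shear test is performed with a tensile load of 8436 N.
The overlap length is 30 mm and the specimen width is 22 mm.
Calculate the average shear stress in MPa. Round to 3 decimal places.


Shear stress = F / (overlap * width)
= 8436 / (30 * 22)
= 8436 / 660
= 12.782 MPa

12.782


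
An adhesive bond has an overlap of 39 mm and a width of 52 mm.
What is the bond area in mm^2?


Bond area = overlap * width
= 39 * 52
= 2028 mm^2

2028


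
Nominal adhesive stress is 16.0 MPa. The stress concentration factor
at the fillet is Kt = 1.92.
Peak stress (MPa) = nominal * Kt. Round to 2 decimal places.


Peak = 16.0 * 1.92 = 30.72 MPa

30.72


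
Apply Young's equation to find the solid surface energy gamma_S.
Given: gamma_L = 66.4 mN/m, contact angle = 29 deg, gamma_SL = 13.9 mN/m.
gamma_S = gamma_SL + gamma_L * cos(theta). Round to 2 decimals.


theta_rad = 29 * pi/180 = 0.506145
gamma_S = 13.9 + 66.4 * cos(0.506145)
= 71.97 mN/m

71.97


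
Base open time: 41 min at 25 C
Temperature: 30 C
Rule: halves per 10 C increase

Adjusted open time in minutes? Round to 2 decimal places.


Acceleration = 2^((30-25)/10) = 1.4142
Open time = 41 / 1.4142 = 28.99 min

28.99


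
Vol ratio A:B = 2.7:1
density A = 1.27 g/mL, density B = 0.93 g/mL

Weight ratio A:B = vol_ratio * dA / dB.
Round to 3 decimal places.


Weight ratio = 2.7 * 1.27 / 0.93
= 3.687

3.687


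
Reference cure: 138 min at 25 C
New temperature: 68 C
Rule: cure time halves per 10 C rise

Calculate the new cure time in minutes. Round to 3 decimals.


factor = 2^((68-25)/10) = 19.6983
t_new = 138 / 19.6983 = 7.006 min

7.006


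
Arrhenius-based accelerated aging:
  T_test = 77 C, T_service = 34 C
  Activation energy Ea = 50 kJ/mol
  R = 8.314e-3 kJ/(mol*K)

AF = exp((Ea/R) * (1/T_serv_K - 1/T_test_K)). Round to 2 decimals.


T_test_K = 350.15, T_serv_K = 307.15
AF = exp((50/8.314e-3) * (1/307.15 - 1/350.15))
= 11.07

11.07


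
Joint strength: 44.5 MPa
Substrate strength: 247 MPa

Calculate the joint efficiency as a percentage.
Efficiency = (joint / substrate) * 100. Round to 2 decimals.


Efficiency = (44.5 / 247) * 100 = 18.02%

18.02


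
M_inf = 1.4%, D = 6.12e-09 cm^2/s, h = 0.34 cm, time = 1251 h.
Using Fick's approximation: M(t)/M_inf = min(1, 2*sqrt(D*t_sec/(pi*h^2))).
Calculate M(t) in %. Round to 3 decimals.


t = 4503600 s
ratio = min(1, 2*sqrt(6.12e-09*4503600/(pi*0.1156)))
= 0.550975
M(t) = 1.4 * 0.550975 = 0.771%

0.771


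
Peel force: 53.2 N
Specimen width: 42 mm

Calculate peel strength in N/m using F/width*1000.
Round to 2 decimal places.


Peel strength = 53.2 / 42 * 1000 = 1266.67 N/m

1266.67


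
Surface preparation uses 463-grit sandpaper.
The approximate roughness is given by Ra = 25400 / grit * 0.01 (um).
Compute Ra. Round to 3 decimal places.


Ra = 25400 / 463 * 0.01
= 254 / 463
= 0.549 um

0.549


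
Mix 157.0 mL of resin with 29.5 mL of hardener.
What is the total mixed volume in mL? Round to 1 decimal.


Total = 157.0 + 29.5 = 186.5 mL

186.5


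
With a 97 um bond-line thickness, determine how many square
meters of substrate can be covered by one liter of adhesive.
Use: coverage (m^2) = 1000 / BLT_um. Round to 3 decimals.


Coverage = 1000 / 97 = 10.309 m^2

10.309


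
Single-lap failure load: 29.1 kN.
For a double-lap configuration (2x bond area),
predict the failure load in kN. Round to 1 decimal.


Failure load = 29.1 * 2 = 58.2 kN

58.2


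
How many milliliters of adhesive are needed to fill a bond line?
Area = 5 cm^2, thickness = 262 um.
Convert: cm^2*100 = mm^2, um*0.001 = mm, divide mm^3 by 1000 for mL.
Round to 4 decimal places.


= (5 * 100) * (262 * 0.001) / 1000
= 0.1310 mL

0.1310


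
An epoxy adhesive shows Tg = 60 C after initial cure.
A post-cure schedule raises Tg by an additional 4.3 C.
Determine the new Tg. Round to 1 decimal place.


New Tg = 60 + 4.3
= 64.3 C

64.3


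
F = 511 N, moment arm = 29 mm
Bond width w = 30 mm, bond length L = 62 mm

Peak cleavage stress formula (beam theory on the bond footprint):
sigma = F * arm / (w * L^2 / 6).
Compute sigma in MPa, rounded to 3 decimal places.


sigma = (511 * 29) / (30 * 3844 / 6)
= 14819 * 6 / 115320
= 88914 / 115320
= 0.771 MPa

0.771


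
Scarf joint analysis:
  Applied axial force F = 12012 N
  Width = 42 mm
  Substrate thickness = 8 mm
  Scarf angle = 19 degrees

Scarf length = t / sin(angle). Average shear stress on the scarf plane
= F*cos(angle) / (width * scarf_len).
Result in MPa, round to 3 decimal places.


Scarf length = 8 / sin(19 deg) = 24.5724 mm
cos(19 deg) = 0.945519
Shear = 12012 * 0.945519 / (42 * 24.5724)
= 11.005 MPa

11.005


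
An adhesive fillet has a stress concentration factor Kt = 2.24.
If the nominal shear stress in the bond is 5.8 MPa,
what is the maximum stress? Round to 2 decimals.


Max stress = 5.8 * 2.24 = 12.99 MPa

12.99


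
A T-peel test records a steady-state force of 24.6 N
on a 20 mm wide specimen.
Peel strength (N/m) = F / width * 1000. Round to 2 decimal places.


Peel strength = 24.6 / 20 * 1000
= 1230.00 N/m

1230.00


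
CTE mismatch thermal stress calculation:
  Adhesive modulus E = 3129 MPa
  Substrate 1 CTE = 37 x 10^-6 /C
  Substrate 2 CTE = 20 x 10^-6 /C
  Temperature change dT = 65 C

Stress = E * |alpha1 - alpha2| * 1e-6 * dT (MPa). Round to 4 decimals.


delta_alpha = |37 - 20| = 17 x 10^-6/C
Stress = 3129 * 17e-6 * 65
= 3.4575 MPa

3.4575


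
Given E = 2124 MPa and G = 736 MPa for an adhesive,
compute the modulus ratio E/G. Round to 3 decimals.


E/G ratio = 2124 / 736 = 2.886

2.886


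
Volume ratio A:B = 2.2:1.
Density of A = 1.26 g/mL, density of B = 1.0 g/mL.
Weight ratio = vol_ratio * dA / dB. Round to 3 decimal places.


Wt ratio = 2.2 * 1.26 / 1.0
= 2.772

2.772


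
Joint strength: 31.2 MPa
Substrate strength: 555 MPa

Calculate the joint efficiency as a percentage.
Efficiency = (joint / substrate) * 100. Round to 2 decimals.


Efficiency = (31.2 / 555) * 100 = 5.62%

5.62


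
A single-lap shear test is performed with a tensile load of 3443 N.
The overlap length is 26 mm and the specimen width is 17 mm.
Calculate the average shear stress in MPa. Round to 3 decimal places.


Shear stress = F / (overlap * width)
= 3443 / (26 * 17)
= 3443 / 442
= 7.790 MPa

7.790


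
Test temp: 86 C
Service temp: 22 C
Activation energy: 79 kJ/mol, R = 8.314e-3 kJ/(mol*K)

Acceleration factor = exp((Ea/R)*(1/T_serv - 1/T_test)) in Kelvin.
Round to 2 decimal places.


AF = exp((79/0.008314)*(1/295.15 - 1/359.15))
= 310.11

310.11


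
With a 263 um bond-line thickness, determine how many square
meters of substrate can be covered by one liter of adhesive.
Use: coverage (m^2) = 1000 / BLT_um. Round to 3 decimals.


Coverage = 1000 / 263 = 3.802 m^2

3.802


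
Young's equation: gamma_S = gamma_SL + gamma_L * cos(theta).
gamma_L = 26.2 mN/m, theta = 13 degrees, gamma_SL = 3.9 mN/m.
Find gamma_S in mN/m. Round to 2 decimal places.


cos(13 deg) = 0.974370
gamma_S = 3.9 + 26.2 * 0.974370
= 29.43 mN/m

29.43


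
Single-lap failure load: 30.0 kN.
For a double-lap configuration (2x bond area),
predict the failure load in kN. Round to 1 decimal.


Failure load = 30.0 * 2 = 60.0 kN

60.0


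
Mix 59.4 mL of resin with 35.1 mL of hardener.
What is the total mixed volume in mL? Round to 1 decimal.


Total = 59.4 + 35.1 = 94.5 mL

94.5


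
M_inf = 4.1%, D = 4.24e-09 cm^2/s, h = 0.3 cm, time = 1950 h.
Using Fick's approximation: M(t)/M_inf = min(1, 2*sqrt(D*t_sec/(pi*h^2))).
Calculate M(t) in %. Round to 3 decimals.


t = 7020000 s
ratio = min(1, 2*sqrt(4.24e-09*7020000/(pi*0.0900)))
= 0.648911
M(t) = 4.1 * 0.648911 = 2.661%

2.661


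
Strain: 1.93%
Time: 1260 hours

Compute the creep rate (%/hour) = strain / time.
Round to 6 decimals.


Creep rate = 1.93 / 1260
= 0.001532 %/h

0.001532


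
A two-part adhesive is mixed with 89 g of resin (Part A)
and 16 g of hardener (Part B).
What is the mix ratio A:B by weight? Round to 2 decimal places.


Mix ratio = mass_A / mass_B
= 89 / 16
= 5.56

5.56


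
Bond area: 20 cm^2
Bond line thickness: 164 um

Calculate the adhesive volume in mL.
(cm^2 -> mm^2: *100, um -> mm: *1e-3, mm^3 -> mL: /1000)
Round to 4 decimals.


V = 20*100 * 164*1e-3 / 1000
= 0.3280 mL

0.3280


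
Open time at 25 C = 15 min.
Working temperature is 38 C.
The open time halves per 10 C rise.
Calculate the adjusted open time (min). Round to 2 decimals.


factor = 2^((38 - 25) / 10) = 2.4623
ot = 15 / 2.4623 = 6.09 min

6.09


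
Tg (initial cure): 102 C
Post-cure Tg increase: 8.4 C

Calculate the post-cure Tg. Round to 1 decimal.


Post-cure Tg = 102 + 8.4 = 110.4 C

110.4


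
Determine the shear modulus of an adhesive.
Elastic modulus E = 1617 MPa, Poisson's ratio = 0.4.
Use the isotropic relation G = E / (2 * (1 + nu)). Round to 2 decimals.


G = 1617 / (2*(1+0.4)) = 1617 / 2.80
= 577.50 MPa

577.50


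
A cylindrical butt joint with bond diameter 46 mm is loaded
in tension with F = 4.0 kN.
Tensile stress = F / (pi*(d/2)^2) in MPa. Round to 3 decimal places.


Area = pi * (46/2)^2 = 1661.9025 mm^2
Stress = 4.0*1000 / 1661.9025
= 2.407 MPa

2.407


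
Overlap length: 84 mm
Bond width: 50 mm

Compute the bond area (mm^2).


Bond area = 84 * 50 = 4200 mm^2

4200


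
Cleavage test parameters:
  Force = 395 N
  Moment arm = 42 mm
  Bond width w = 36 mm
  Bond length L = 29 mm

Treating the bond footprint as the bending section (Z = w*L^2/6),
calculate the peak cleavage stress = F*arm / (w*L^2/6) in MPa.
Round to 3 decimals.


M = 395 * 42 = 16590 N*mm
Z = 36 * 29^2 / 6 = 30276 / 6 mm^3
sigma = M / Z = 6 * 16590 / 30276 = 99540 / 30276
= 3.288 MPa

3.288


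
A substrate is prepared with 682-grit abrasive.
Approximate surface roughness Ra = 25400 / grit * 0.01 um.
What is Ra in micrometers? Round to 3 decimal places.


Ra = 25400 / 682 * 0.01 = 0.372 um

0.372


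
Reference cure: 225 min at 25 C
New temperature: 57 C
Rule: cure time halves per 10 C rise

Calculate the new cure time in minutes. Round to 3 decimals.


factor = 2^((57-25)/10) = 9.1896
t_new = 225 / 9.1896 = 24.484 min

24.484


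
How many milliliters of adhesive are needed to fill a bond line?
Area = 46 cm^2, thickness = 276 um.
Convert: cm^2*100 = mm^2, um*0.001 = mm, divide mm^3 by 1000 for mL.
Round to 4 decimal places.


= (46 * 100) * (276 * 0.001) / 1000
= 1.2696 mL

1.2696


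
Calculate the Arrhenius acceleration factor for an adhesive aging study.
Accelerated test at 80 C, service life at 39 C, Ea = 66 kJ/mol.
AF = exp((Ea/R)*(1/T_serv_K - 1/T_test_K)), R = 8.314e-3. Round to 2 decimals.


T_test = 353.15 K, T_serv = 312.15 K
Ea/R = 66 / 0.008314 = 7938.42
AF = exp(7938.42 * (1/312.15 - 1/353.15))
= 19.15

19.15


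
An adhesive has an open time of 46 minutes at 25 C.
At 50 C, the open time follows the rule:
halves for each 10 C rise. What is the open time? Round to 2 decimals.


Factor = 2^((50-25)/10) = 5.6569
Open time = 46 / 5.6569 = 8.13 min

8.13


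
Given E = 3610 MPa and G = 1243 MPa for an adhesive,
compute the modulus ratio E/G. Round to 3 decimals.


E/G ratio = 3610 / 1243 = 2.904

2.904


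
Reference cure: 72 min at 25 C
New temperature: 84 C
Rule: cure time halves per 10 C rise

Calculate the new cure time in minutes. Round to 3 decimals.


factor = 2^((84-25)/10) = 59.7141
t_new = 72 / 59.7141 = 1.206 min

1.206


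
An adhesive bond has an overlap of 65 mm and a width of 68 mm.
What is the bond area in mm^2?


Bond area = overlap * width
= 65 * 68
= 4420 mm^2

4420


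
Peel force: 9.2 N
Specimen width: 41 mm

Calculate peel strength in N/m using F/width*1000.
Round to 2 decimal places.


Peel strength = 9.2 / 41 * 1000 = 224.39 N/m

224.39


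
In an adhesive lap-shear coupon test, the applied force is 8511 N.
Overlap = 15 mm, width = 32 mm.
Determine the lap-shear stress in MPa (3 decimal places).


stress = F / (overlap * width)
= 8511 / (15 * 32)
= 17.731 MPa

17.731


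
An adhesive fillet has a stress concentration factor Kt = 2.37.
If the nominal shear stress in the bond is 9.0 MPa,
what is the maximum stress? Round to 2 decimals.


Max stress = 9.0 * 2.37 = 21.33 MPa

21.33


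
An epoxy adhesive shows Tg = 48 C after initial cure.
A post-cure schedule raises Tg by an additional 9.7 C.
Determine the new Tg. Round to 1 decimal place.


New Tg = 48 + 9.7
= 57.7 C

57.7


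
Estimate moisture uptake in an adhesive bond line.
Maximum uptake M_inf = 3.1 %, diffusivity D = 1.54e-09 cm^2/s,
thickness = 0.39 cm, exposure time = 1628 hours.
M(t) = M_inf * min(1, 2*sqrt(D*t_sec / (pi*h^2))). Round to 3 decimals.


Convert time: 1628 h = 5860800 s
ratio = min(1, 2*sqrt(1.54e-09*5860800/(pi*0.39^2)))
= 0.274871
M(t) = 3.1 * 0.274871 = 0.852%

0.852


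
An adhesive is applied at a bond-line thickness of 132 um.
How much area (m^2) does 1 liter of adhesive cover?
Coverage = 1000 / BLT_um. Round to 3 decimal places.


Coverage = 1000 / 132 = 7.576 m^2

7.576


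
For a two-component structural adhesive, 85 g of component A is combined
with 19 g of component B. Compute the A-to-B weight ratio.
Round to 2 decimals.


Weight ratio A:B = 85 / 19
= 4.47

4.47


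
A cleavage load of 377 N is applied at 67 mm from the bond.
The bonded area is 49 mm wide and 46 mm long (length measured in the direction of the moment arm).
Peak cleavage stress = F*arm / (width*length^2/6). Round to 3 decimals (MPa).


Moment = 377 * 67 = 25259 N*mm
Section modulus = 49 * 2116 / 6 = 103684 / 6 mm^3
Stress = 25259 / (103684 / 6) = 151554 / 103684
= 1.462 MPa

1.462


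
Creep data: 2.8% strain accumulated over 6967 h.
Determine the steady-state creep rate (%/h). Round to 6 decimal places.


Rate = 2.8 / 6967 = 0.000402 %/h

0.000402


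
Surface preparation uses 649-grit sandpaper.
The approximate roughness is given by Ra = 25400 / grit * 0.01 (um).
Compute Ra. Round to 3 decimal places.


Ra = 25400 / 649 * 0.01
= 254 / 649
= 0.391 um

0.391


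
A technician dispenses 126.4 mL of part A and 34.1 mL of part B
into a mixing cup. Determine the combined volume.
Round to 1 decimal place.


Combined volume = 126.4 + 34.1
= 160.5 mL

160.5


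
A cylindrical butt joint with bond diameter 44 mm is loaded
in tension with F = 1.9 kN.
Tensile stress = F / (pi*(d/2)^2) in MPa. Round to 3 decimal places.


Area = pi * (44/2)^2 = 1520.5308 mm^2
Stress = 1.9*1000 / 1520.5308
= 1.250 MPa

1.250


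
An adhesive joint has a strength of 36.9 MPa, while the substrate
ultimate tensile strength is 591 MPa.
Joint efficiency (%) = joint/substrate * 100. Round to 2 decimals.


Efficiency = 36.9 / 591 * 100
= 6.24%

6.24


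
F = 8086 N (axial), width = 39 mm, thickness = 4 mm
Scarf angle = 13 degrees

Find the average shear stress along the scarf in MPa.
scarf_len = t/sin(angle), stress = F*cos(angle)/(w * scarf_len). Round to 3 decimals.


scarf_len = 4/sin(13 deg) = 17.7816
cos(13 deg) = 0.974370
stress = 8086*0.974370/(39*17.7816) = 11.361 MPa

11.361


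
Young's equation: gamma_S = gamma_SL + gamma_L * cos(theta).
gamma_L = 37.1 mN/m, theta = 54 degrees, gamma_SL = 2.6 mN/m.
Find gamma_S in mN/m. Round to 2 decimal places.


cos(54 deg) = 0.587785
gamma_S = 2.6 + 37.1 * 0.587785
= 24.41 mN/m

24.41


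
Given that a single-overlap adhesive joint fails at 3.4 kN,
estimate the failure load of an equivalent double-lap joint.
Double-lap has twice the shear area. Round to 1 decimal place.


Double-lap factor = 2
Expected load = 3.4 * 2 = 6.8 kN

6.8


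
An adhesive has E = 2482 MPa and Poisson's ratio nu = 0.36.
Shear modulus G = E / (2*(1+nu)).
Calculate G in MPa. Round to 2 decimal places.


G = 2482 / (2*(1+0.36))
= 2482 / 2.72
= 912.50 MPa

912.50


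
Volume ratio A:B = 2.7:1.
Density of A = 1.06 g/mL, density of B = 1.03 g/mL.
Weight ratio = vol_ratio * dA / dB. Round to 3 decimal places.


Wt ratio = 2.7 * 1.06 / 1.03
= 2.779

2.779


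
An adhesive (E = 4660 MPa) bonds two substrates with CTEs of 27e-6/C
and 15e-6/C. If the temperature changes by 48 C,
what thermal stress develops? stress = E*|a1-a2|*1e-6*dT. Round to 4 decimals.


Stress = 4660 * |27 - 15| * 1e-6 * 48
= 2.6842 MPa

2.6842


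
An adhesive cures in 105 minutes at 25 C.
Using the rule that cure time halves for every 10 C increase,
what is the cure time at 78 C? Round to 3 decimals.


Factor = 2^((78 - 25) / 10) = 39.3966
Cure time = 105 / 39.3966
= 2.665 minutes

2.665


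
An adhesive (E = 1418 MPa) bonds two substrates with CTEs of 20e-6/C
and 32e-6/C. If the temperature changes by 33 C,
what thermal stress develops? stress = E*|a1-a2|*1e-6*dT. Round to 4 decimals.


Stress = 1418 * |20 - 32| * 1e-6 * 33
= 0.5615 MPa

0.5615


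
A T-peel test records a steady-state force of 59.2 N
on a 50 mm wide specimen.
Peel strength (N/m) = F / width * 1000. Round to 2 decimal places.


Peel strength = 59.2 / 50 * 1000
= 1184.00 N/m

1184.00


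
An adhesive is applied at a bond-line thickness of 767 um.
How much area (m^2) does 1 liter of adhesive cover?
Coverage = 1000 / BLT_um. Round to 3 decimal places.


Coverage = 1000 / 767 = 1.304 m^2

1.304


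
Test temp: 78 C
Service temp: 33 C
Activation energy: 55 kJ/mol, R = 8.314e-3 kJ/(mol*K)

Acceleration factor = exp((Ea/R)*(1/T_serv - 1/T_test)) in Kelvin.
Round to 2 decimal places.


AF = exp((55/0.008314)*(1/306.15 - 1/351.15))
= 15.94

15.94


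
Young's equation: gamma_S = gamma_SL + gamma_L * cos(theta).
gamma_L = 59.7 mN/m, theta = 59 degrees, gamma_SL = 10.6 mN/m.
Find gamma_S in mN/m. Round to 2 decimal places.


cos(59 deg) = 0.515038
gamma_S = 10.6 + 59.7 * 0.515038
= 41.35 mN/m

41.35


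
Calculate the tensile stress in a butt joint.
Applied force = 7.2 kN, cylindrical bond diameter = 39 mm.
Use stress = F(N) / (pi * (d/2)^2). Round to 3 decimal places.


A = pi * 19.5^2 = 1194.5906 mm^2
sigma = 7200.0 / 1194.5906 = 6.027 MPa

6.027


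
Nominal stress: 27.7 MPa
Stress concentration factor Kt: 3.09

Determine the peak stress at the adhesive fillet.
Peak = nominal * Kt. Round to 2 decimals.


Peak stress = 27.7 * 3.09
= 85.59 MPa

85.59


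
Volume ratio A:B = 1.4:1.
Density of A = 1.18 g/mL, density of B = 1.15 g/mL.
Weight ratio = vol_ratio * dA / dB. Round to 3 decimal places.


Wt ratio = 1.4 * 1.18 / 1.15
= 1.437

1.437


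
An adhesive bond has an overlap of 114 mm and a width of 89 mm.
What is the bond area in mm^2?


Bond area = overlap * width
= 114 * 89
= 10146 mm^2

10146


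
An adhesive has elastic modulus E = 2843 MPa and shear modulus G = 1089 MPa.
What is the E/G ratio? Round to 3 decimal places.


E/G = 2843 / 1089 = 2.611

2.611


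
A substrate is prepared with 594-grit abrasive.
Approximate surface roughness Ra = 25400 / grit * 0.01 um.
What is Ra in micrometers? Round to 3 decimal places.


Ra = 25400 / 594 * 0.01 = 0.428 um

0.428


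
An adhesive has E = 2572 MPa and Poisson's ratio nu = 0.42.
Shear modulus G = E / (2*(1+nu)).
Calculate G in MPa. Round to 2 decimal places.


G = 2572 / (2*(1+0.42))
= 2572 / 2.84
= 905.63 MPa

905.63


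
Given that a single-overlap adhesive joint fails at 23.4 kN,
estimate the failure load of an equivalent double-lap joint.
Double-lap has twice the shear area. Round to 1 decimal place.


Double-lap factor = 2
Expected load = 23.4 * 2 = 46.8 kN

46.8


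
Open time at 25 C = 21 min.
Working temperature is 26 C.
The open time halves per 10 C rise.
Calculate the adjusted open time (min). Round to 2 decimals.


factor = 2^((26 - 25) / 10) = 1.0718
ot = 21 / 1.0718 = 19.59 min

19.59


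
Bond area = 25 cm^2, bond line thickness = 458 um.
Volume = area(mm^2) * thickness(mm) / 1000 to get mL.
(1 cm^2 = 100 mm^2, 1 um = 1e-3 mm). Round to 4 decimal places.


area_mm2 = 25 * 100 = 2500
blt_mm = 458 * 1e-3 = 0.458
vol_mm3 = 2500 * 0.458 = 1145.0
vol_mL = 1145.0 / 1000 = 1.1450 mL

1.1450


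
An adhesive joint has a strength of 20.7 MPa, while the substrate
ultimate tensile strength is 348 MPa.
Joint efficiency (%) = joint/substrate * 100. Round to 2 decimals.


Efficiency = 20.7 / 348 * 100
= 5.95%

5.95


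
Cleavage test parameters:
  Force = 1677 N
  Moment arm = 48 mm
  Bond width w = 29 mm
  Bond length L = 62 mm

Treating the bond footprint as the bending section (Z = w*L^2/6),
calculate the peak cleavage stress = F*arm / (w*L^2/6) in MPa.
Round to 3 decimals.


M = 1677 * 48 = 80496 N*mm
Z = 29 * 62^2 / 6 = 111476 / 6 mm^3
sigma = M / Z = 6 * 80496 / 111476 = 482976 / 111476
= 4.333 MPa

4.333


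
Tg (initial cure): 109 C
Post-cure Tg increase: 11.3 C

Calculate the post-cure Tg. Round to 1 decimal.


Post-cure Tg = 109 + 11.3 = 120.3 C

120.3


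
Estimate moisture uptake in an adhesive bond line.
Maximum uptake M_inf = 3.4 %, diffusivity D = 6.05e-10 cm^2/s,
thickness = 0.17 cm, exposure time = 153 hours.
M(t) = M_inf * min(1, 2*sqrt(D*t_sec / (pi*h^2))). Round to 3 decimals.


Convert time: 153 h = 550800 s
ratio = min(1, 2*sqrt(6.05e-10*550800/(pi*0.17^2)))
= 0.121166
M(t) = 3.4 * 0.121166 = 0.412%

0.412


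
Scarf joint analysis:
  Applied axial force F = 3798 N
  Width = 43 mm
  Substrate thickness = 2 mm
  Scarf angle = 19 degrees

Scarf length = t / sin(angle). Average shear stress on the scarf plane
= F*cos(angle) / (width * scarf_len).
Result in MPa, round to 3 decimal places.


Scarf length = 2 / sin(19 deg) = 6.1431 mm
cos(19 deg) = 0.945519
Shear = 3798 * 0.945519 / (43 * 6.1431)
= 13.595 MPa

13.595


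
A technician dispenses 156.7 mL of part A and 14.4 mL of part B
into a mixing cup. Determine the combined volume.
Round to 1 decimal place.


Combined volume = 156.7 + 14.4
= 171.1 mL

171.1


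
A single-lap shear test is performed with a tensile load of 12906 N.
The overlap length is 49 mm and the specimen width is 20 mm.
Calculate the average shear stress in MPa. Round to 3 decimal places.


Shear stress = F / (overlap * width)
= 12906 / (49 * 20)
= 12906 / 980
= 13.169 MPa

13.169


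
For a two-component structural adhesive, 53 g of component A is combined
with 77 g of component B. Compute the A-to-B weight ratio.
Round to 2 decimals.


Weight ratio A:B = 53 / 77
= 0.69

0.69


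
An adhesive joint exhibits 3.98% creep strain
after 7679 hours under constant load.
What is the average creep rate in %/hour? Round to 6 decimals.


Creep rate = strain / time
= 3.98 / 7679
= 0.000518 %/h

0.000518


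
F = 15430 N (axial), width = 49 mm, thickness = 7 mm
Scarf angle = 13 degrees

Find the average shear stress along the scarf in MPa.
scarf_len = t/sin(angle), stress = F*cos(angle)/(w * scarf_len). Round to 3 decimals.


scarf_len = 7/sin(13 deg) = 31.1179
cos(13 deg) = 0.974370
stress = 15430*0.974370/(49*31.1179) = 9.860 MPa

9.860


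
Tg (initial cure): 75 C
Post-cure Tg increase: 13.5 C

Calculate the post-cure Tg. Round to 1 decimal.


Post-cure Tg = 75 + 13.5 = 88.5 C

88.5


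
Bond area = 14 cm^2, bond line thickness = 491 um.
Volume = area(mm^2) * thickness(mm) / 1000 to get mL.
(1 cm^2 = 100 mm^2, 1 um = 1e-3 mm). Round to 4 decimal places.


area_mm2 = 14 * 100 = 1400
blt_mm = 491 * 1e-3 = 0.491
vol_mm3 = 1400 * 0.491 = 687.4
vol_mL = 687.4 / 1000 = 0.6874 mL

0.6874


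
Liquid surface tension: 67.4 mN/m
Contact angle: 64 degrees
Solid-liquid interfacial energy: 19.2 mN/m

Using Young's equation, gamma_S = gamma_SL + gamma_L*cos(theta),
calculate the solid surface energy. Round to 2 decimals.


gamma_S = 19.2 + 67.4 * cos(64)
= 48.75 mN/m

48.75


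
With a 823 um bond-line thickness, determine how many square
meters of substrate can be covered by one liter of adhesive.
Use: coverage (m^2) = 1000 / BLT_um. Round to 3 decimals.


Coverage = 1000 / 823 = 1.215 m^2

1.215


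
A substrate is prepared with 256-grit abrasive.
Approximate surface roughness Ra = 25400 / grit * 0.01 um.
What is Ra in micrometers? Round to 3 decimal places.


Ra = 25400 / 256 * 0.01 = 0.992 um

0.992


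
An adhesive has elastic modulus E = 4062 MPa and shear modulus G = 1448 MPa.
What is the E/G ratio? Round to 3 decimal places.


E/G = 4062 / 1448 = 2.805

2.805


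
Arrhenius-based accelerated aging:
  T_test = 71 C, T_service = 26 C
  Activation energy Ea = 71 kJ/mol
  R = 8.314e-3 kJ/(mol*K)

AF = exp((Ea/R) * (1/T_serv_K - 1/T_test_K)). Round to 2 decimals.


T_test_K = 344.15, T_serv_K = 299.15
AF = exp((71/8.314e-3) * (1/299.15 - 1/344.15))
= 41.79

41.79
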